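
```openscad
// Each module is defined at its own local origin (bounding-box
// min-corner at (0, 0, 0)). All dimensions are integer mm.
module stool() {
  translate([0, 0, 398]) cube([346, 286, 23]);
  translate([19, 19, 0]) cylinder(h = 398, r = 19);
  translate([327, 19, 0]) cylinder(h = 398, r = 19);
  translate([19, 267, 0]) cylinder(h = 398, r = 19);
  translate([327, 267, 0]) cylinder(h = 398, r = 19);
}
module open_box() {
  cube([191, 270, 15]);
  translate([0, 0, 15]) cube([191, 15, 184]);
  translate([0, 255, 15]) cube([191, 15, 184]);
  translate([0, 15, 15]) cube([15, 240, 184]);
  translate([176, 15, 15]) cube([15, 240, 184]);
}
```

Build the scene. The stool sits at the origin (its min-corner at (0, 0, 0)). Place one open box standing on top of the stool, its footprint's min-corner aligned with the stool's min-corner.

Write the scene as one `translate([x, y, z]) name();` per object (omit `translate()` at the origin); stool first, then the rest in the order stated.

stool();
translate([0, 0, 421]) open_box();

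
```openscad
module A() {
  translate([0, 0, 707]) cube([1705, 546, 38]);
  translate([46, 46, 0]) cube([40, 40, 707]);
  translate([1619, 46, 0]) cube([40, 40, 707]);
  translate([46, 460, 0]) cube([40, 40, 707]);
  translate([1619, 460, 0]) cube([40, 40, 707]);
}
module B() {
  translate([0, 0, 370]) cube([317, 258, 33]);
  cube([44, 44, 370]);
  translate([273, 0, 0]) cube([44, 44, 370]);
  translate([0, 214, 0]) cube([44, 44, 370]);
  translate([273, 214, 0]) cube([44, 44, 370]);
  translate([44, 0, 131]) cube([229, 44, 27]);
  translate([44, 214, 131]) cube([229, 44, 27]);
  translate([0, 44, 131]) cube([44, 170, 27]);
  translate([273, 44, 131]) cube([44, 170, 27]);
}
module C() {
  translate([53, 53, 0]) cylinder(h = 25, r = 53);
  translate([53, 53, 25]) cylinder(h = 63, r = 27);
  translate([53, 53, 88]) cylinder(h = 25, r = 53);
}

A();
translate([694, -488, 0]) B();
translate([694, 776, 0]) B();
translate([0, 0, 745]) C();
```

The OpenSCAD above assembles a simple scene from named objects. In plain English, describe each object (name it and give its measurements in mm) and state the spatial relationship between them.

A is a table with a 1705×546 mm rectangular top, 38 mm thick, top surface at z = 745 mm, supported by four 40×40 mm square legs, each inset 46 mm from the nearest pair of top edges, running from the floor.

B is a simple wooden stool: a rectangular seat 317 mm (x) by 258 mm (y), 33 mm thick, top face at z = 403 mm, on four square legs, each 44×44 mm in cross-section. The legs rest on z = 0, each flush with a corner of the seat. Four stretchers, 44 mm wide and 27 mm tall, connect adjacent legs with their undersides at z = 131 mm, each running between the inner faces of the legs it joins and aligned with the legs' outer faces on the other axis.

C is a spool: two coaxial disc flanges of radius 53 mm and thickness 25 mm, joined by a core cylinder of radius 27 mm and height 63 mm. The lower flange rests on z = 0 and the three cylinders share a vertical axis.

Two stools sit around the table at the −y, +y sides. The spool is on top of the table.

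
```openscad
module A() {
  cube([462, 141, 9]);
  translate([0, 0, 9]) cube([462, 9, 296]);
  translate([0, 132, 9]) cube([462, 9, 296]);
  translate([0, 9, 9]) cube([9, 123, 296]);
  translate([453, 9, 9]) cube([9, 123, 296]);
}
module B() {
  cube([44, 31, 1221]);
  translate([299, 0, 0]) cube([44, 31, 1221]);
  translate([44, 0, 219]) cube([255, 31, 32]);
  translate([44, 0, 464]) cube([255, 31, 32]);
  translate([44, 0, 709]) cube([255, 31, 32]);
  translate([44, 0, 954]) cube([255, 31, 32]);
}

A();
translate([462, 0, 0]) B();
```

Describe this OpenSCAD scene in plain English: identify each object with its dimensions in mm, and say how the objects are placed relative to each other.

A is an open-topped rectangular box: outside dimensions 462×141×305 mm, with a uniform wall and base thickness of 9 mm. The base is a full 462×141 slab on the floor; four walls sit on top of the base. The front and back walls (the −y and +y sides) span the full width; the two side walls fit between them.

B is a wooden ladder with two side rails of 44×31 mm section and 1221 mm height, set 343 mm apart overall. Between them run 4 rectangular rungs (31 mm deep, 32 mm thick), front faces flush with the rails' −y face. The bottom of the first rung is 219 mm above the floor and each subsequent rung is 245 mm higher than the one below.

The ladder is against the open box's +x side, with their −y faces flush.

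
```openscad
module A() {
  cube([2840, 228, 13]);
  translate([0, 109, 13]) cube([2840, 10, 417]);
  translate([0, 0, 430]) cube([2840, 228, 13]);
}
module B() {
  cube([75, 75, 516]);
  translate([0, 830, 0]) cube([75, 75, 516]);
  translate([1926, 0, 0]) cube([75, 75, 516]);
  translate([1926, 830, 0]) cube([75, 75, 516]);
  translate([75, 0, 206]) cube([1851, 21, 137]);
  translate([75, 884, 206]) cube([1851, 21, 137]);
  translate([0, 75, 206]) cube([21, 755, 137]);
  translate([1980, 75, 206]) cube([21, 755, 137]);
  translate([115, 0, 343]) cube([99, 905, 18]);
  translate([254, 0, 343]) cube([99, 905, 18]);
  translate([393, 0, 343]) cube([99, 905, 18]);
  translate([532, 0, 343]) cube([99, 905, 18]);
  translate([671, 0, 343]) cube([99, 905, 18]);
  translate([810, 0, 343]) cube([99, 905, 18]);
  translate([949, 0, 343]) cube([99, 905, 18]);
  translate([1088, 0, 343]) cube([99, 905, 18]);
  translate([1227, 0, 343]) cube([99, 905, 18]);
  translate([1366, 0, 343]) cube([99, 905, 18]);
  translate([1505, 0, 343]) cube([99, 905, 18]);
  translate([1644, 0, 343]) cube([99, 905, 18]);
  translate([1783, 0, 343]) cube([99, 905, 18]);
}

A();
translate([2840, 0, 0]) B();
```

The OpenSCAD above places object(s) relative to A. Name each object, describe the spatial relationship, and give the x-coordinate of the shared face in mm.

The I-beam's +x face and the bed frame's −x face are both at x = 2840 mm.

A is an I-beam. B is a bed frame. The bed frame is against the I-beam's +x side, with their −y faces flush. The x-coordinate of the shared face is 2840 mm.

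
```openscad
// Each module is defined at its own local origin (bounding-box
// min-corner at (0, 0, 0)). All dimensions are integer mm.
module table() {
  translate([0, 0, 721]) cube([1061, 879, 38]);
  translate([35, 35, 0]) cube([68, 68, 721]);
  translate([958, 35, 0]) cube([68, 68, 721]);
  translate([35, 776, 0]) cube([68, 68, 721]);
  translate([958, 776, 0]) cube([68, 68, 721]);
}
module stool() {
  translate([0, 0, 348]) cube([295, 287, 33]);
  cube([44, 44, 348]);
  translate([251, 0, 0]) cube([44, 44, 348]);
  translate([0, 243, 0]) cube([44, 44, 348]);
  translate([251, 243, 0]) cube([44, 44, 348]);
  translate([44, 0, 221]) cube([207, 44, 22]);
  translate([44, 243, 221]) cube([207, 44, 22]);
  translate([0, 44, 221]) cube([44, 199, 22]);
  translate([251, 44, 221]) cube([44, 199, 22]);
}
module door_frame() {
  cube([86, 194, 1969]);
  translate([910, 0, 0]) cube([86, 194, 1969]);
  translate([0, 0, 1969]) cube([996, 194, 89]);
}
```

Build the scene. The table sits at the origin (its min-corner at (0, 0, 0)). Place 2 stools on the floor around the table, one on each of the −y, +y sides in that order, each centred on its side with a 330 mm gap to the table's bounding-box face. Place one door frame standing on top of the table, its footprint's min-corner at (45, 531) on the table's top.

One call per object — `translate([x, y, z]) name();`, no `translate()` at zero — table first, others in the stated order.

table();
translate([383, -617, 0]) stool();
translate([383, 1209, 0]) stool();
translate([45, 531, 759]) door_frame();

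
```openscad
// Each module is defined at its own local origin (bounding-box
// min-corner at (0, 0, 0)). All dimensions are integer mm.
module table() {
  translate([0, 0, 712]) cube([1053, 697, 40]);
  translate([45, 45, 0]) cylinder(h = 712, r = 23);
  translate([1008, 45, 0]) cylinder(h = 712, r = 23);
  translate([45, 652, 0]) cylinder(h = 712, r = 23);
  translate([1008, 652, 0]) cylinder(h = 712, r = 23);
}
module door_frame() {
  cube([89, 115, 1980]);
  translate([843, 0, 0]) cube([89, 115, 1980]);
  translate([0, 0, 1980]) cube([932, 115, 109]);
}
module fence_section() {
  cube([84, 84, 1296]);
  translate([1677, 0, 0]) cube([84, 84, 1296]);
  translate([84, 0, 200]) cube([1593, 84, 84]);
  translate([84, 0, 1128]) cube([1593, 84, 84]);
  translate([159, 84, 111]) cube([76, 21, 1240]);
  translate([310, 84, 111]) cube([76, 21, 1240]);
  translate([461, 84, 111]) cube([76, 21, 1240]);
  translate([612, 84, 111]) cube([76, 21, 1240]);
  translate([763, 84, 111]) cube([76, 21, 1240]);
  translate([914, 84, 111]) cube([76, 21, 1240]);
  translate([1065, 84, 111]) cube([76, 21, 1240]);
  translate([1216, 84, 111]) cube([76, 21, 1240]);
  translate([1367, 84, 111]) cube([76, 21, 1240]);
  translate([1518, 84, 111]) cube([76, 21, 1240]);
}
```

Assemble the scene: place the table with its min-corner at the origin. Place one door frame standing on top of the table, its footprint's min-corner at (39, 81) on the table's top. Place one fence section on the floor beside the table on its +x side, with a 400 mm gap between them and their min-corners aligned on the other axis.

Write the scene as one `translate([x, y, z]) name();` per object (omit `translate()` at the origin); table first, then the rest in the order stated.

table();
translate([39, 81, 752]) door_frame();
translate([1453, 0, 0]) fence_section();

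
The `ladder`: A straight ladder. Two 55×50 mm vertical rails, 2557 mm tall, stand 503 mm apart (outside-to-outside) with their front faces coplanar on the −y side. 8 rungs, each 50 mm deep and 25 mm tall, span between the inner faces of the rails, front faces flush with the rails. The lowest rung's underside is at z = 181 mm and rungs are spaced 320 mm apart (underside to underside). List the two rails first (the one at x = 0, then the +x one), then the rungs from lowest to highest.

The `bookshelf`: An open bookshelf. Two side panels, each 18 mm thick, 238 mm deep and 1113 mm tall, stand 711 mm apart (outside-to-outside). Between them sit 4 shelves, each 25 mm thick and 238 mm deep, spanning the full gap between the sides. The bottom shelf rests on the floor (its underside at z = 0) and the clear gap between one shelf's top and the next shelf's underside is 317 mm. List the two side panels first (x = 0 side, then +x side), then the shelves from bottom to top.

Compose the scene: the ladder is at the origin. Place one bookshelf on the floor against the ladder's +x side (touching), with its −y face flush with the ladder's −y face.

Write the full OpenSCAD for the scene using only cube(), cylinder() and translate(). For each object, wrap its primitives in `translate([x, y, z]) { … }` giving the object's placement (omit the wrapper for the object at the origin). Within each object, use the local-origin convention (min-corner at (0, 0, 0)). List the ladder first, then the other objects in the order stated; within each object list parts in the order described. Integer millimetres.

cube([55, 50, 2557]);
translate([448, 0, 0]) cube([55, 50, 2557]);
translate([55, 0, 181]) cube([393, 50, 25]);
translate([55, 0, 501]) cube([393, 50, 25]);
translate([55, 0, 821]) cube([393, 50, 25]);
translate([55, 0, 1141]) cube([393, 50, 25]);
translate([55, 0, 1461]) cube([393, 50, 25]);
translate([55, 0, 1781]) cube([393, 50, 25]);
translate([55, 0, 2101]) cube([393, 50, 25]);
translate([55, 0, 2421]) cube([393, 50, 25]);
translate([503, 0, 0]) {
  cube([18, 238, 1113]);
  translate([693, 0, 0]) cube([18, 238, 1113]);
  translate([18, 0, 0]) cube([675, 238, 25]);
  translate([18, 0, 342]) cube([675, 238, 25]);
  translate([18, 0, 684]) cube([675, 238, 25]);
  translate([18, 0, 1026]) cube([675, 238, 25]);
}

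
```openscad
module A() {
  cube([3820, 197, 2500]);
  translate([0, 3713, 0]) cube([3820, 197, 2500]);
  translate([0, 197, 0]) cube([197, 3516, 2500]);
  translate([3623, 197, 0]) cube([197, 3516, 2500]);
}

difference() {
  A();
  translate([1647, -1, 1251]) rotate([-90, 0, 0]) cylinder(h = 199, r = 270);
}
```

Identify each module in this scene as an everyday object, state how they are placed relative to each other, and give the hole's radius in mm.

The subtracted cylinder has r = 270 mm.

A is a house frame. The house frame has a circular hole through its front wall. The hole's radius is 270 mm.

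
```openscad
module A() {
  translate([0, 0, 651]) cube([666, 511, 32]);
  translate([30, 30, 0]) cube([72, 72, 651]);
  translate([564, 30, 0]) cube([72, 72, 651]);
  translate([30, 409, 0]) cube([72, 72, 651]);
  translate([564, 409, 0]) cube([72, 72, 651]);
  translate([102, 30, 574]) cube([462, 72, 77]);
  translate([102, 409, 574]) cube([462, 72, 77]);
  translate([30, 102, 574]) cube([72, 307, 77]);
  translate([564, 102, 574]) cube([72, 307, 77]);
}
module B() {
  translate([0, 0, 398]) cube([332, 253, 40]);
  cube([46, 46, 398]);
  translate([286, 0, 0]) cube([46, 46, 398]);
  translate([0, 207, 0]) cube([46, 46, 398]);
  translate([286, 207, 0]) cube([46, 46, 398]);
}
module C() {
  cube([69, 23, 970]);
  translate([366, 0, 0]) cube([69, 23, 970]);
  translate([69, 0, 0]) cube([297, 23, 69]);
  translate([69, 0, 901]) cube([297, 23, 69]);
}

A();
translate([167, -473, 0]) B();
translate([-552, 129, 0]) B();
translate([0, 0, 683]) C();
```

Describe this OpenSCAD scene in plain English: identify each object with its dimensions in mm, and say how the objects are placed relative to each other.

A is a table with a 666×511 mm rectangular top, 32 mm thick, top surface at z = 683 mm, supported by four 72×72 mm square legs, each inset 30 mm from the nearest pair of top edges, running from the floor. Four apron rails, 72 mm thick and 77 mm tall, run between adjacent legs with their top edges flush with the underside of the top and their outer faces flush with the legs' outer faces.

B is a four-legged stool. The seat is 332×253 mm, 40 mm thick, top at z = 438 mm. It stands on four square legs, each 46×46 mm in cross-section, from z = 0 to the seat underside, each flush with a corner of the seat.

C is a picture frame with a 297×832 mm rectangular opening (x by z) and a uniform 69 mm border on every side. Frame depth is 23 mm along y. It is built from two vertical stiles running the full outside height and two horizontal rails spanning the gap between the stiles.

Two stools sit around the table at the −y, −x sides. The picture frame is on top of the table.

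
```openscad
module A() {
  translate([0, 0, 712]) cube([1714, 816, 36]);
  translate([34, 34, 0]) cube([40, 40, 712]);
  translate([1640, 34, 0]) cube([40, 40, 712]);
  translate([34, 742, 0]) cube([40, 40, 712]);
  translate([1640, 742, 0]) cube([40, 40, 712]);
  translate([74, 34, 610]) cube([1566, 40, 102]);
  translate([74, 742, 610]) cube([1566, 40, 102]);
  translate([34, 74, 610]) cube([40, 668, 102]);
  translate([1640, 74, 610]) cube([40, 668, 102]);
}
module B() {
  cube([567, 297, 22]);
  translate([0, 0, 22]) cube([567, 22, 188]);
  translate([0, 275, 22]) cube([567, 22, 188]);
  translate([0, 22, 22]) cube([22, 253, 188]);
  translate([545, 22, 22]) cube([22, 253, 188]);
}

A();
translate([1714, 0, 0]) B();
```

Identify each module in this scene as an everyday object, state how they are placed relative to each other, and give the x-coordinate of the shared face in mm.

A is a table. B is an open box. The open box is against the table's +x side, with their −y faces flush. The x-coordinate of the shared face is 1714 mm.

The table's +x face and the open box's −x face are both at x = 1714 mm.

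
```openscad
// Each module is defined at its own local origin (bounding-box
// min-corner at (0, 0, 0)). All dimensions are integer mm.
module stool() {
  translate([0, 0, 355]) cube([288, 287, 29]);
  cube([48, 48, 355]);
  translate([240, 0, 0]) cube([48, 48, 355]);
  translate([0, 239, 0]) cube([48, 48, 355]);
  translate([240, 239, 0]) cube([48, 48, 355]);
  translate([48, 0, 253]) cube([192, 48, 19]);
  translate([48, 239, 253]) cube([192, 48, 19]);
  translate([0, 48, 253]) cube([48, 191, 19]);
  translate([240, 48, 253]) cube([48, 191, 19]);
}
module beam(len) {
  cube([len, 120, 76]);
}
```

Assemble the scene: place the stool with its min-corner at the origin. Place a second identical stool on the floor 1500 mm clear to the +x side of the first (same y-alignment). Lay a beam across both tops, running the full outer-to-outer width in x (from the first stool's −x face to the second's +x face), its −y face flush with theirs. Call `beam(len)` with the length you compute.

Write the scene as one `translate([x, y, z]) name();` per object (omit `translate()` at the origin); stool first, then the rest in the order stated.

stool();
translate([1788, 0, 0]) stool();
translate([0, 0, 384]) beam(2076);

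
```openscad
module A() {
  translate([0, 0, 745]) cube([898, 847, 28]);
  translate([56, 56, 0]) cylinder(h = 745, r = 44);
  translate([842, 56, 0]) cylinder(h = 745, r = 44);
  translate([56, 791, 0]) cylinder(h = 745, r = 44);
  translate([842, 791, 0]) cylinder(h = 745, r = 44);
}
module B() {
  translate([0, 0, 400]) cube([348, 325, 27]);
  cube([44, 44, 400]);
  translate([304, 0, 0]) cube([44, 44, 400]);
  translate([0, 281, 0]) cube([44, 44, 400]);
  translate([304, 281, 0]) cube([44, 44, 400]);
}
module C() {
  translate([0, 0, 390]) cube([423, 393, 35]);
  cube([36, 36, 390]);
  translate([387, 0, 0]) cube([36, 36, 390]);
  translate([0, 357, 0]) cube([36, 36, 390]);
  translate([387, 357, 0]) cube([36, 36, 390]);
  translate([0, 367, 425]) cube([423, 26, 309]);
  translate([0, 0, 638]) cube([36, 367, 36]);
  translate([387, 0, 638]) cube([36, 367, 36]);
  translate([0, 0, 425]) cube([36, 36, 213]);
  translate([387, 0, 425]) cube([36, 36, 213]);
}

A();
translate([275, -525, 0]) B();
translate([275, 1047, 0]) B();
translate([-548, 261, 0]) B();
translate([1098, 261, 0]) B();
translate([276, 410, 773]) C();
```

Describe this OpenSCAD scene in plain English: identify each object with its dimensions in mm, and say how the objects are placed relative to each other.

A is a table: top 898 mm (x) × 847 mm (y), 28 mm thick, upper face at z = 773 mm, on four round legs of 88 mm diameter, each leg's bounding box inset 12 mm from the nearest pair of top edges, running from z = 0 to the bottom of the top.

B is a four-legged stool. The seat is a 348×325×27 mm slab whose top surface is at z = 427 mm; four square legs, each 44×44 mm in cross-section, run from the floor (z = 0) to the underside of the seat, each flush with a corner of the seat.

C is a chair. The seat is a 423×393×35 mm slab with its top at z = 425 mm, on four 36×36 mm corner legs (flush with the seat edges, standing on z = 0). A flat backrest 26 mm thick, 309 mm tall, spans the full seat width and rises from the seat top along its +y edge, rear face flush with the rear of the seat. Two armrests of 36×36 mm section run along each side from the seat's front edge to the front of the backrest, top faces 249 mm above the seat top and outer faces flush with the seat's x-edges; a 36×36 mm post under the front of each armrest stands on the seat at the front corner.

Four stools sit around the table at the −y, +y, −x, +x sides. The chair is on top of the table.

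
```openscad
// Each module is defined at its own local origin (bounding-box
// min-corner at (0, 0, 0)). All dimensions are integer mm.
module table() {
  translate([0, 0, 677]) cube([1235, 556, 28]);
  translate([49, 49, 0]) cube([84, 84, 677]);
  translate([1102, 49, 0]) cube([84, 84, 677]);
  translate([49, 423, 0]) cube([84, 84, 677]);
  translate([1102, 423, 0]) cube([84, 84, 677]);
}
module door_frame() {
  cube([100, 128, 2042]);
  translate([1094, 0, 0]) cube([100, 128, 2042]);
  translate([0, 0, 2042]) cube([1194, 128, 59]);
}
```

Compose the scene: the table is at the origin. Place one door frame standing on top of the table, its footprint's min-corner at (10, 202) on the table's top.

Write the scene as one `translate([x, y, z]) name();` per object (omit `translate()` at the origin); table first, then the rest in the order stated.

table();
translate([10, 202, 705]) door_frame();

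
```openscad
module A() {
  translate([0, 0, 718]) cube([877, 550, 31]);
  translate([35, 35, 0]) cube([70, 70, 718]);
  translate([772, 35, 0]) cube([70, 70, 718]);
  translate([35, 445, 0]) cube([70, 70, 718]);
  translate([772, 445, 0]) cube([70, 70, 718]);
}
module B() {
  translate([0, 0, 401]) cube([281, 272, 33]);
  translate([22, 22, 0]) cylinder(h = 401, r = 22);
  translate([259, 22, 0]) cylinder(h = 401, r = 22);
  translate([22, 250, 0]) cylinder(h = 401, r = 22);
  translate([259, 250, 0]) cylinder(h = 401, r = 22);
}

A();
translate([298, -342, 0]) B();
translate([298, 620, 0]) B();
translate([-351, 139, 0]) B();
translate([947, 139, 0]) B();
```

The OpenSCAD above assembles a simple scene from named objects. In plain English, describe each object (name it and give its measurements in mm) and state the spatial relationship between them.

A is a table with a 877×550 mm rectangular top, 31 mm thick, top surface at z = 749 mm, supported by four 70×70 mm square legs, each inset 35 mm from the nearest pair of top edges, running from the floor.

B is a four-legged stool. The seat is 281×272 mm, 33 mm thick, top at z = 434 mm. It stands on four round legs, each 44 mm in diameter, from z = 0 to the seat underside, each leg's axis is inset half a diameter from the nearest pair of seat edges (so the leg's bounding box is flush with the corner).

Four stools sit around the table at the −y, +y, −x, +x sides.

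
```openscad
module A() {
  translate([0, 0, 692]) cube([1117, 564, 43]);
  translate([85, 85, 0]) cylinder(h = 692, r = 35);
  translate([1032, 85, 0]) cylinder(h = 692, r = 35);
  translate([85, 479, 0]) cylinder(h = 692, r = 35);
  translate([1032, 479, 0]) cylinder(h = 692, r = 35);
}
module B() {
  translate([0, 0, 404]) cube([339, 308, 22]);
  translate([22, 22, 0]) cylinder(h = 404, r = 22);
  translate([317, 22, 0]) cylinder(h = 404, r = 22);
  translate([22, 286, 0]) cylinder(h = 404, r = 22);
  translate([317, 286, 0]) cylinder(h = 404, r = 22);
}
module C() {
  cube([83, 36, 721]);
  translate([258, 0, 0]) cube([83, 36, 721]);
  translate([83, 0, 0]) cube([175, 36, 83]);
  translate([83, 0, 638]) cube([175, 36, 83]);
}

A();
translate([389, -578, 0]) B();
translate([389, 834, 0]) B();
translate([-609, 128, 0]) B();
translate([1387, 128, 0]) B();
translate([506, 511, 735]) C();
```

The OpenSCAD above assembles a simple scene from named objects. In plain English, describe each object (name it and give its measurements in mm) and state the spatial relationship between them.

A is a table: top 1117 mm (x) × 564 mm (y), 43 mm thick, upper face at z = 735 mm, on four round legs of 70 mm diameter, each leg's bounding box inset 50 mm from the nearest pair of top edges, running from z = 0 to the bottom of the top.

B is a four-legged stool. The seat is 339×308 mm, 22 mm thick, top at z = 426 mm. It stands on four round legs, each 44 mm in diameter, from z = 0 to the seat underside, each leg's axis is inset half a diameter from the nearest pair of seat edges (so the leg's bounding box is flush with the corner).

C is a rectangular picture frame lying in the x–z plane (depth along y). The opening is 175 mm wide (x) by 555 mm tall (z), surrounded by a border 83 mm wide on all four sides. The frame is 36 mm deep and is made of two full-height vertical stiles with two horizontal rails fitted between them.

Four stools sit around the table at the −y, +y, −x, +x sides. The picture frame is on top of the table.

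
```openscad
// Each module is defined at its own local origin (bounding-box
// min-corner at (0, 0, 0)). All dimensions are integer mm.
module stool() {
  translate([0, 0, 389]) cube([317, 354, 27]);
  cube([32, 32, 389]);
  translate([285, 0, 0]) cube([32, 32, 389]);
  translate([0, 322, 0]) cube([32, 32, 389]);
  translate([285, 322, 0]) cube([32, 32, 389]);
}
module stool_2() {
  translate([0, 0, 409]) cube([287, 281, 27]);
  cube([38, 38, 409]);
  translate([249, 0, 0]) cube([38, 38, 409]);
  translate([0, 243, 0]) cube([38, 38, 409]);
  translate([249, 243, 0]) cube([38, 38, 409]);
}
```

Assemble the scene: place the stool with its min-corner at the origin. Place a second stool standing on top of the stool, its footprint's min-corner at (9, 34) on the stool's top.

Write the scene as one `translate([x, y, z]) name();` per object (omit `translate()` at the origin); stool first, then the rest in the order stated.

stool();
translate([9, 34, 416]) stool_2();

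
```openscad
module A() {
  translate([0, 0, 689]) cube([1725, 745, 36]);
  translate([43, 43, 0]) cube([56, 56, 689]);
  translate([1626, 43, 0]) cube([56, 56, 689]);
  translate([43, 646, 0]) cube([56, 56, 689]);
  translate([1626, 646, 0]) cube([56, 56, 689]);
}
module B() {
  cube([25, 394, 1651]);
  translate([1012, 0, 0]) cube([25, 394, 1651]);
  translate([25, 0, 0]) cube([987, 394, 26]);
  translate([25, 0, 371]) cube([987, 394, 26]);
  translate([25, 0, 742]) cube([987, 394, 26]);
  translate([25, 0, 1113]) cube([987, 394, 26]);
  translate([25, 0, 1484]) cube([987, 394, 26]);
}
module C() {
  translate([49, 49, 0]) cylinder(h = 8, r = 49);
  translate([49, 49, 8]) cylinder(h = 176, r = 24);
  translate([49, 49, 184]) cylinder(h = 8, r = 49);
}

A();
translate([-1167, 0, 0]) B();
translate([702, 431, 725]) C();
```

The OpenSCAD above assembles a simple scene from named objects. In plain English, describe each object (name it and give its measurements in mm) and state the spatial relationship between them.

A is a table: top 1725 mm (x) × 745 mm (y), 36 mm thick, upper face at z = 725 mm, on four 56×56 mm square legs, each inset 43 mm from the nearest pair of top edges, running from z = 0 to the bottom of the top.

B is an open bookshelf. Two side panels, each 25 mm thick, 394 mm deep and 1651 mm tall, stand 1037 mm apart (outside-to-outside). Between them sit 5 shelves, each 26 mm thick and 394 mm deep, spanning the full gap between the sides. The bottom shelf rests on the floor (its underside at z = 0) and the clear gap between one shelf's top and the next shelf's underside is 345 mm.

C is a spool: two coaxial disc flanges of radius 49 mm and thickness 8 mm, joined by a core cylinder of radius 24 mm and height 176 mm. The lower flange rests on z = 0 and the three cylinders share a vertical axis.

The bookshelf is on the floor beside the table on its −x side. The spool is on top of the table.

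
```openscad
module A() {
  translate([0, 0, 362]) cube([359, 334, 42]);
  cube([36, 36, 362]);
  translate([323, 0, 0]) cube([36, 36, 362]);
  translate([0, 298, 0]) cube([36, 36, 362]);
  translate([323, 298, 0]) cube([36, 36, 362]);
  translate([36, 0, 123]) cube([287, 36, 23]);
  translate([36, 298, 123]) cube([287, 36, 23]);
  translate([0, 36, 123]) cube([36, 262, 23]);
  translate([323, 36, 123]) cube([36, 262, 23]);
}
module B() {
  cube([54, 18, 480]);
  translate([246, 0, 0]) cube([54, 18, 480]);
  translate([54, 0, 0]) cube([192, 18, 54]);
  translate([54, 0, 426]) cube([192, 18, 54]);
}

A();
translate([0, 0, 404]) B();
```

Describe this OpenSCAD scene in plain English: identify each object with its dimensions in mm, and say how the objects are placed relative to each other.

A is a simple wooden stool: a rectangular seat 359 mm (x) by 334 mm (y), 42 mm thick, top face at z = 404 mm, on four square legs, each 36×36 mm in cross-section. The legs rest on z = 0, each flush with a corner of the seat. Four stretchers, 36 mm wide and 23 mm tall, connect adjacent legs with their undersides at z = 123 mm, each running between the inner faces of the legs it joins and aligned with the legs' outer faces on the other axis.

B is a rectangular picture frame lying in the x–z plane (depth along y). The opening is 192 mm wide (x) by 372 mm tall (z), surrounded by a border 54 mm wide on all four sides. The frame is 18 mm deep and is made of two full-height vertical stiles with two horizontal rails fitted between them.

The picture frame is on top of the stool.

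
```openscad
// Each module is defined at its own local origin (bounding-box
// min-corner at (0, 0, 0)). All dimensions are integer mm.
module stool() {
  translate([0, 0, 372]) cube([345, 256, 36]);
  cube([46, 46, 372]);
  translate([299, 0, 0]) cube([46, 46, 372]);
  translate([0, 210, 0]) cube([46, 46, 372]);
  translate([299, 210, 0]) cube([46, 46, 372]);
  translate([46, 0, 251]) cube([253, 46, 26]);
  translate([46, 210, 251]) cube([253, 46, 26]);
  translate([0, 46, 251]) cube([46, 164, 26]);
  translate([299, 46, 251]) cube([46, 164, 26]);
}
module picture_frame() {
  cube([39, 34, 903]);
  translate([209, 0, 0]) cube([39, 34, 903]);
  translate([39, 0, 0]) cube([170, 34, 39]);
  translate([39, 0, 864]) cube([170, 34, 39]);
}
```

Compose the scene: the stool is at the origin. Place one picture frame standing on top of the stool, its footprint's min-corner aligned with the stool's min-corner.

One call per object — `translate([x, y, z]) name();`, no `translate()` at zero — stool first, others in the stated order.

stool();
translate([0, 0, 408]) picture_frame();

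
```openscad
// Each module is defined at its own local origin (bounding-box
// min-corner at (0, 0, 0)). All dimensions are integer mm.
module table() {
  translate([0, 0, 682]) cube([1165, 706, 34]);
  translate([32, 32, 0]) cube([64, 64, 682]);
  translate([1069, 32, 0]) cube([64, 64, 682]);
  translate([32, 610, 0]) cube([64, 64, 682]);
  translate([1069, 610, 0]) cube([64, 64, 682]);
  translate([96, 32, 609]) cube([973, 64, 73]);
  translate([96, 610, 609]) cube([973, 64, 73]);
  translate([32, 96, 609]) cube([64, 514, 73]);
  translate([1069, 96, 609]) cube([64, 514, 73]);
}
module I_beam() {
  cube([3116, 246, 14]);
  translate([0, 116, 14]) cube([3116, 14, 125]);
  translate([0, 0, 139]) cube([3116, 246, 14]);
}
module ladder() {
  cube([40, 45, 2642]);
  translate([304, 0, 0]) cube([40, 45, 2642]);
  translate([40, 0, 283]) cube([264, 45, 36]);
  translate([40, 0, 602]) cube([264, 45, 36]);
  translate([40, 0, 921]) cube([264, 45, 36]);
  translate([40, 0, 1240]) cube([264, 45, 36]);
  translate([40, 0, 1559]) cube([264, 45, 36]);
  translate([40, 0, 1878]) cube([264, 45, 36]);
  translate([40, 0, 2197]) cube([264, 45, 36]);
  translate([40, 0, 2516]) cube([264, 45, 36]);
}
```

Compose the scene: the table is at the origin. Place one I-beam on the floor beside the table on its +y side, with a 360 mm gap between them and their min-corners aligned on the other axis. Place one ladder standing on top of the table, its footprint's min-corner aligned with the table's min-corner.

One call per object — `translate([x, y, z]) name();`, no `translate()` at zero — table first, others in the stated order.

table();
translate([0, 1066, 0]) I_beam();
translate([0, 0, 716]) ladder();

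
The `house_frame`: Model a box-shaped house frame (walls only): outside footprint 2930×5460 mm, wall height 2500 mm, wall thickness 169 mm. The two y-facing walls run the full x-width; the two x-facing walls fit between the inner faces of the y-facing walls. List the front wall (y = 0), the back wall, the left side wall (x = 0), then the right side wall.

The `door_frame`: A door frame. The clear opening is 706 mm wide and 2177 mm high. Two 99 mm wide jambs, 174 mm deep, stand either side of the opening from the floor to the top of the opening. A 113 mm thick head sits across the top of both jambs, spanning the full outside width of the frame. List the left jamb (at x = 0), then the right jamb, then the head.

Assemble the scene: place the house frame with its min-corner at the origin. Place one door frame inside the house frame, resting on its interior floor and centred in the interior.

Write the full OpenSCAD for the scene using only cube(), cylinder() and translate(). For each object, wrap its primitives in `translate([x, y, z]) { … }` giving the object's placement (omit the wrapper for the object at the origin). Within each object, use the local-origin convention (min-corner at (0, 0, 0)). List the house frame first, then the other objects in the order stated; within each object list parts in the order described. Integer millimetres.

cube([2930, 169, 2500]);
translate([0, 5291, 0]) cube([2930, 169, 2500]);
translate([0, 169, 0]) cube([169, 5122, 2500]);
translate([2761, 169, 0]) cube([169, 5122, 2500]);
translate([1013, 2643, 0]) {
  cube([99, 174, 2177]);
  translate([805, 0, 0]) cube([99, 174, 2177]);
  translate([0, 0, 2177]) cube([904, 174, 113]);
}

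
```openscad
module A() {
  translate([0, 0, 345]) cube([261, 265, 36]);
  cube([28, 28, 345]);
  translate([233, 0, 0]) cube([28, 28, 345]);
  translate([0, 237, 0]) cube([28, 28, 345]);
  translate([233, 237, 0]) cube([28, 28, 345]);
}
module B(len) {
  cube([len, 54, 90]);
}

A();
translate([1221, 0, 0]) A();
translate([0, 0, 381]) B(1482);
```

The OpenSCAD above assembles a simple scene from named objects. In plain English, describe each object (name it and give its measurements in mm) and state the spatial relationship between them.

A is a simple wooden stool: a rectangular seat 261 mm (x) by 265 mm (y), 36 mm thick, top face at z = 381 mm, on four square legs, each 28×28 mm in cross-section. The legs rest on z = 0, each flush with a corner of the seat.

B is a rectangular beam 1482 mm long (x), 54 mm deep (y), 90 mm thick (z).

The beam spans the tops of two stools placed 960 mm apart, resting at z = 381 mm.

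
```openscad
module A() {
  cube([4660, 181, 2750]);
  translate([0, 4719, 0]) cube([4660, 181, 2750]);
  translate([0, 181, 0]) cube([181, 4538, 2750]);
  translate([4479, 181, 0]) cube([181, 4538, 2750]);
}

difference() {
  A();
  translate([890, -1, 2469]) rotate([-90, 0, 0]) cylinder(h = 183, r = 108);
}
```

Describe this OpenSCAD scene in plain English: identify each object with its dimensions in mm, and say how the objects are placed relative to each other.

A is the wall frame of a small rectangular building: four walls, each 2750 mm tall and 181 mm thick, enclosing a footprint 4660 mm (x) by 4900 mm (y) outside-to-outside, with no floor or roof. The front and back walls (the −y and +y sides) span the full width; the two side walls fit between them.

The house frame has a circular hole of radius 108 mm through its front wall, centred at (x = 890, z = 2469).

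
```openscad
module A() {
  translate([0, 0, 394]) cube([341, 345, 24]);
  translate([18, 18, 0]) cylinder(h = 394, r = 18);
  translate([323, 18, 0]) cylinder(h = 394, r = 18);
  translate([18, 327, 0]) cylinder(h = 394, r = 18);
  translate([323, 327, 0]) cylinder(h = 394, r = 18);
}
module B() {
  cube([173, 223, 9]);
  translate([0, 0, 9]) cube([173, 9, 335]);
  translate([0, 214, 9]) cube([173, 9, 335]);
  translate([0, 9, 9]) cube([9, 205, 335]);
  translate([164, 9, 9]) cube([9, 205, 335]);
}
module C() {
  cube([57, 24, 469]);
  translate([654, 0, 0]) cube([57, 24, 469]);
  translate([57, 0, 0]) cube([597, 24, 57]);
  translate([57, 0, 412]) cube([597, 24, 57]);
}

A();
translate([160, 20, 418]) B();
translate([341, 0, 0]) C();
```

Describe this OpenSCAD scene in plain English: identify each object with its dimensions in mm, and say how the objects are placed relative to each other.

A is a simple wooden stool: a rectangular seat 341 mm (x) by 345 mm (y), 24 mm thick, top face at z = 418 mm, on four round legs, each 36 mm in diameter. The legs rest on z = 0, each leg's axis is inset half a diameter from the nearest pair of seat edges (so the leg's bounding box is flush with the corner).

B is an open-topped rectangular box: outside dimensions 173×223×344 mm, with a uniform wall and base thickness of 9 mm. The base is a full 173×223 slab on the floor; four walls sit on top of the base. The front and back walls (the −y and +y sides) span the full width; the two side walls fit between them.

C is a picture frame with a 597×355 mm rectangular opening (x by z) and a uniform 57 mm border on every side. Frame depth is 24 mm along y. It is built from two vertical stiles running the full outside height and two horizontal rails spanning the gap between the stiles.

The open box is on top of the stool. The picture frame is against the stool's +x side, with their −y faces flush.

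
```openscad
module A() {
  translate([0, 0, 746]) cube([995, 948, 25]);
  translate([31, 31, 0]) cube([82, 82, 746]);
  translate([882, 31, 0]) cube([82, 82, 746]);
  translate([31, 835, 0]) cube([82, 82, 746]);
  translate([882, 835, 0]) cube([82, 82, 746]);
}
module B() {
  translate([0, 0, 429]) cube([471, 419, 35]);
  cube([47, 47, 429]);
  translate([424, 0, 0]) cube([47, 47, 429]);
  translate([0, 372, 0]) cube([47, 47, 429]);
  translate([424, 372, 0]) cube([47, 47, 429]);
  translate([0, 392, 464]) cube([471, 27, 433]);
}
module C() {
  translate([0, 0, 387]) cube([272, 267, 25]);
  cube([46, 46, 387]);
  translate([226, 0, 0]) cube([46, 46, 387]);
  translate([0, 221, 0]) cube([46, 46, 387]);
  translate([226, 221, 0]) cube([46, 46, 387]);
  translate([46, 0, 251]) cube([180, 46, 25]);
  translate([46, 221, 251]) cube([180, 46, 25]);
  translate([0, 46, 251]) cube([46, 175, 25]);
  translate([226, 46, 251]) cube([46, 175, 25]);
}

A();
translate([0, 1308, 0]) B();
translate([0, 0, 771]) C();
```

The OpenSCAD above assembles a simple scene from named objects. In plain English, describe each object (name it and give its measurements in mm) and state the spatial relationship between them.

A is a table: top 995 mm (x) × 948 mm (y), 25 mm thick, upper face at z = 771 mm, on four 82×82 mm square legs, each inset 31 mm from the nearest pair of top edges, running from z = 0 to the bottom of the top.

B is a chair. The seat is a 471×419×35 mm slab with its top at z = 464 mm, on four 47×47 mm corner legs (flush with the seat edges, standing on z = 0). A flat backrest 27 mm thick, 433 mm tall, spans the full seat width and rises from the seat top along its +y edge, rear face flush with the rear of the seat.

C is a four-legged stool. The seat is a 272×267×25 mm slab whose top surface is at z = 412 mm; four square legs, each 46×46 mm in cross-section, run from the floor (z = 0) to the underside of the seat, each flush with a corner of the seat. Four stretchers, 46 mm wide and 25 mm tall, connect adjacent legs with their undersides at z = 251 mm, each running between the inner faces of the legs it joins and aligned with the legs' outer faces on the other axis.

The chair is on the floor beside the table on its +y side. The stool is on top of the table.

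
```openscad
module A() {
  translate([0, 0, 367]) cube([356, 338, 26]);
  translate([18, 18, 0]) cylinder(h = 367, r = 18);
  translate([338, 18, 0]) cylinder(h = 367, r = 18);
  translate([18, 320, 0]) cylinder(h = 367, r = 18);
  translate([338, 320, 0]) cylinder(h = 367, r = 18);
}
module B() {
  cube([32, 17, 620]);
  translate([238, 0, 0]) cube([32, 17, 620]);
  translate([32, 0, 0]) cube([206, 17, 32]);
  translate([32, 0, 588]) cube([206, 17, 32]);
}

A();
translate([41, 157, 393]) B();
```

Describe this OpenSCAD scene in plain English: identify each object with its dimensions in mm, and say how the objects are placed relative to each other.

A is a simple wooden stool: a rectangular seat 356 mm (x) by 338 mm (y), 26 mm thick, top face at z = 393 mm, on four round legs, each 36 mm in diameter. The legs rest on z = 0, each leg's axis is inset half a diameter from the nearest pair of seat edges (so the leg's bounding box is flush with the corner).

B is a picture frame with a 206×556 mm rectangular opening (x by z) and a uniform 32 mm border on every side. Frame depth is 17 mm along y. It is built from two vertical stiles running the full outside height and two horizontal rails spanning the gap between the stiles.

The picture frame is on top of the stool.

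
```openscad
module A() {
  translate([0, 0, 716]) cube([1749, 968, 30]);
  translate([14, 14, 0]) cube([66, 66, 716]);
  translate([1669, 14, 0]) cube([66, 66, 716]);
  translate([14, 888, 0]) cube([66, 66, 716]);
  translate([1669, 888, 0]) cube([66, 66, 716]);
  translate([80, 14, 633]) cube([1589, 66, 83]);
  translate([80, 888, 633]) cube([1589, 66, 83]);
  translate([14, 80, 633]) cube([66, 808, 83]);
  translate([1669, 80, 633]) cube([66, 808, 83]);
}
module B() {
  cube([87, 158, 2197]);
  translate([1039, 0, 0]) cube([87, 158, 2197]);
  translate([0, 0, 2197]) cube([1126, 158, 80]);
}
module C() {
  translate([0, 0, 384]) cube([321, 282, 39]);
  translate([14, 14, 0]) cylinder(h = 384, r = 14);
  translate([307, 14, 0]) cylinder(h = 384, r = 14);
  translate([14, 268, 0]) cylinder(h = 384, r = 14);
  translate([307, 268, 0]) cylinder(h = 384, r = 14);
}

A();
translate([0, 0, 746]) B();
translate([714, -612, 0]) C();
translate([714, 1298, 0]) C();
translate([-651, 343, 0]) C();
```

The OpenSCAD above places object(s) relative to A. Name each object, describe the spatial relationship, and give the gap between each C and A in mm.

Each stool's nearest face is 330 mm from the table's bounding box.

A is a table. B is a door frame. C is a stool. The door frame is on top of the table. Three stools sit around the table at the −y, +y, −x sides. The gap between each stool and the table is 330 mm.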